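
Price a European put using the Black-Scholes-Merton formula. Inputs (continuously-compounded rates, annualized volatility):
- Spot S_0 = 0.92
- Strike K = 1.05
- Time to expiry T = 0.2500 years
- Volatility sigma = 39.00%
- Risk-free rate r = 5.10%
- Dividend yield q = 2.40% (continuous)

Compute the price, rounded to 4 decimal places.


Answer: Price = 0.1520

Derivation:
d1 = (ln(S/K) + (r - q + 0.5*sigma^2) * T) / (sigma * sqrt(T)) = -0.54568858
d2 = d1 - sigma * sqrt(T) = -0.74068858
exp(-rT) = 0.98733094; exp(-qT) = 0.99401796
P = K * exp(-rT) * N(-d2) - S_0 * exp(-qT) * N(-d1)
N(-d1) = 0.70735999; N(-d2) = 0.77055886
P = 1.0500 * 0.98733094 * 0.77055886 - 0.9200 * 0.99401796 * 0.70735999 = 0.1520


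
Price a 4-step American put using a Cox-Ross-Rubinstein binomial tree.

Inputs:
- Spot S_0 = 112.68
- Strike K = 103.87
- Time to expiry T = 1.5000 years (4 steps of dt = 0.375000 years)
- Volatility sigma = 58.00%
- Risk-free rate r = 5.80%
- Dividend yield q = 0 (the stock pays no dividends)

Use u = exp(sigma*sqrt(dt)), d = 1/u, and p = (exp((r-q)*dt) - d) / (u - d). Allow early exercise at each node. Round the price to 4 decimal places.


Answer: Price = V(0,0) = 21.2505

Derivation:
dt = T/N = 0.375000
u = exp(sigma*sqrt(dt)) = 1.426432; d = 1/u = 0.701050
p = (exp((r-q)*dt) - d) / (u - d) = 0.442440
Discount per step: exp(-r*dt) = 0.978485
Stock lattice S(k, i) with i counting down-moves:
  k=0: S(0,0) = 112.6800
  k=1: S(1,0) = 160.7303; S(1,1) = 78.9943
  k=2: S(2,0) = 229.2708; S(2,1) = 112.6800; S(2,2) = 55.3790
  k=3: S(3,0) = 327.0392; S(3,1) = 160.7303; S(3,2) = 78.9943; S(3,3) = 38.8234
  k=4: S(4,0) = 466.4991; S(4,1) = 229.2708; S(4,2) = 112.6800; S(4,3) = 55.3790; S(4,4) = 27.2172
Terminal payoffs V(N, i) = max(K - S_T, 0):
  V(4,0) = 0.000000; V(4,1) = 0.000000; V(4,2) = 0.000000; V(4,3) = 48.491030; V(4,4) = 76.652834
Backward induction: V(k, i) = exp(-r*dt) * [p * V(k+1, i) + (1-p) * V(k+1, i+1)]; then take max(V_cont, immediate exercise) for American.
  V(3,0) = exp(-r*dt) * [p*0.000000 + (1-p)*0.000000] = 0.000000; exercise = 0.000000; V(3,0) = max -> 0.000000
  V(3,1) = exp(-r*dt) * [p*0.000000 + (1-p)*0.000000] = 0.000000; exercise = 0.000000; V(3,1) = max -> 0.000000
  V(3,2) = exp(-r*dt) * [p*0.000000 + (1-p)*48.491030] = 26.454937; exercise = 24.875682; V(3,2) = max -> 26.454937
  V(3,3) = exp(-r*dt) * [p*48.491030 + (1-p)*76.652834] = 62.811790; exercise = 65.046571; V(3,3) = max -> 65.046571
  V(2,0) = exp(-r*dt) * [p*0.000000 + (1-p)*0.000000] = 0.000000; exercise = 0.000000; V(2,0) = max -> 0.000000
  V(2,1) = exp(-r*dt) * [p*0.000000 + (1-p)*26.454937] = 14.432849; exercise = 0.000000; V(2,1) = max -> 14.432849
  V(2,2) = exp(-r*dt) * [p*26.454937 + (1-p)*65.046571] = 46.939942; exercise = 48.491030; V(2,2) = max -> 48.491030
  V(1,0) = exp(-r*dt) * [p*0.000000 + (1-p)*14.432849] = 7.874036; exercise = 0.000000; V(1,0) = max -> 7.874036
  V(1,1) = exp(-r*dt) * [p*14.432849 + (1-p)*48.491030] = 32.703225; exercise = 24.875682; V(1,1) = max -> 32.703225
  V(0,0) = exp(-r*dt) * [p*7.874036 + (1-p)*32.703225] = 21.250524; exercise = 0.000000; V(0,0) = max -> 21.250524


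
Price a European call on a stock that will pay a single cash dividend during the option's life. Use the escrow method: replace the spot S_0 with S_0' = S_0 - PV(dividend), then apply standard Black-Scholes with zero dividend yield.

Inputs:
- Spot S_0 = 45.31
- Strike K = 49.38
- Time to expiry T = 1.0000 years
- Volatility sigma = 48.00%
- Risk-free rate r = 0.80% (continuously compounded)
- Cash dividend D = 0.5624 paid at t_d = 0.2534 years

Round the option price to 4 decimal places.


Answer: Price = 6.9248

Derivation:
PV(D) = D * exp(-r * t_d) = 0.5624 * 0.99797485 = 0.56126106
S_0' = S_0 - PV(D) = 45.3100 - 0.56126106 = 44.74873894
d1 = (ln(S_0'/K) + (r + sigma^2/2)*T) / (sigma*sqrt(T)) = 0.05149538
d2 = d1 - sigma*sqrt(T) = -0.42850462
exp(-rT) = 0.99203191
N(d1) = 0.52053461; N(d2) = 0.33414188
C = S_0' * N(d1) - K * exp(-rT) * N(d2) = 44.74873894 * 0.52053461 - 49.3800 * 0.99203191 * 0.33414188 = 6.9248


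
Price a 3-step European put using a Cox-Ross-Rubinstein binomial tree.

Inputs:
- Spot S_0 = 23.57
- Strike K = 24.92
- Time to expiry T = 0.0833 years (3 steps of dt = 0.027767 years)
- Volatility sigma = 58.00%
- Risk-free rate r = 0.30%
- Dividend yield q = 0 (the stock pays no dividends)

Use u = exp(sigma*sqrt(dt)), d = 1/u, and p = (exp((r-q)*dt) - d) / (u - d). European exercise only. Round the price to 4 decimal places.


Answer: Price = V(0,0) = 2.4255

Derivation:
dt = T/N = 0.027767
u = exp(sigma*sqrt(dt)) = 1.101472; d = 1/u = 0.907876
p = (exp((r-q)*dt) - d) / (u - d) = 0.476287
Discount per step: exp(-r*dt) = 0.999917
Stock lattice S(k, i) with i counting down-moves:
  k=0: S(0,0) = 23.5700
  k=1: S(1,0) = 25.9617; S(1,1) = 21.3986
  k=2: S(2,0) = 28.5961; S(2,1) = 23.5700; S(2,2) = 19.4273
  k=3: S(3,0) = 31.4978; S(3,1) = 25.9617; S(3,2) = 21.3986; S(3,3) = 17.6376
Terminal payoffs V(N, i) = max(K - S_T, 0):
  V(3,0) = 0.000000; V(3,1) = 0.000000; V(3,2) = 3.521360; V(3,3) = 7.282405
Backward induction: V(k, i) = exp(-r*dt) * [p * V(k+1, i) + (1-p) * V(k+1, i+1)].
  V(2,0) = exp(-r*dt) * [p*0.000000 + (1-p)*0.000000] = 0.000000
  V(2,1) = exp(-r*dt) * [p*0.000000 + (1-p)*3.521360] = 1.844027
  V(2,2) = exp(-r*dt) * [p*3.521360 + (1-p)*7.282405] = 5.490609
  V(1,0) = exp(-r*dt) * [p*0.000000 + (1-p)*1.844027] = 0.965660
  V(1,1) = exp(-r*dt) * [p*1.844027 + (1-p)*5.490609] = 3.753476
  V(0,0) = exp(-r*dt) * [p*0.965660 + (1-p)*3.753476] = 2.425473


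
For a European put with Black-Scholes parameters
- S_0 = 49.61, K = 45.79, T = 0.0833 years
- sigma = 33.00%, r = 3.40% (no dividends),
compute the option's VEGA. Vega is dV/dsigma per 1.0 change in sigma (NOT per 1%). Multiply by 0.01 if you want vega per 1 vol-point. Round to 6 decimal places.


d1 = 0.9186386915; d2 = 0.8233949516
phi(d1) = 0.2616134998; exp(-qT) = 1.0000000000; exp(-rT) = 0.9971718069
Vega = S * exp(-qT) * phi(d1) * sqrt(T) = 49.6100 * 1.0000000000 * 0.2616134998 * 0.2886173938 = 3.745863

Answer: Vega = 3.745863


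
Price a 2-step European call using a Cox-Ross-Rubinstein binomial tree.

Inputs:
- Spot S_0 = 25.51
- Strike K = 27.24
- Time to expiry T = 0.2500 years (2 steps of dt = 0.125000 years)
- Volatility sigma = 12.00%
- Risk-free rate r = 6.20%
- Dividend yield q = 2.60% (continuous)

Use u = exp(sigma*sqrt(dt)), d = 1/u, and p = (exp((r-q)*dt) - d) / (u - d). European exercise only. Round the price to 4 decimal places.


Answer: Price = V(0,0) = 0.1533

Derivation:
dt = T/N = 0.125000
u = exp(sigma*sqrt(dt)) = 1.043339; d = 1/u = 0.958461
p = (exp((r-q)*dt) - d) / (u - d) = 0.542532
Discount per step: exp(-r*dt) = 0.992280
Stock lattice S(k, i) with i counting down-moves:
  k=0: S(0,0) = 25.5100
  k=1: S(1,0) = 26.6156; S(1,1) = 24.4503
  k=2: S(2,0) = 27.7691; S(2,1) = 25.5100; S(2,2) = 23.4347
Terminal payoffs V(N, i) = max(S_T - K, 0):
  V(2,0) = 0.529085; V(2,1) = 0.000000; V(2,2) = 0.000000
Backward induction: V(k, i) = exp(-r*dt) * [p * V(k+1, i) + (1-p) * V(k+1, i+1)].
  V(1,0) = exp(-r*dt) * [p*0.529085 + (1-p)*0.000000] = 0.284829
  V(1,1) = exp(-r*dt) * [p*0.000000 + (1-p)*0.000000] = 0.000000
  V(0,0) = exp(-r*dt) * [p*0.284829 + (1-p)*0.000000] = 0.153336


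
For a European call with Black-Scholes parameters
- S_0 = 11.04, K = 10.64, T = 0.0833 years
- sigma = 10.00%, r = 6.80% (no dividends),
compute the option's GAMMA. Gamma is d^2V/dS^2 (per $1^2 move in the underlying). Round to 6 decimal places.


d1 = 1.4893578093; d2 = 1.4604960700
phi(d1) = 0.1315942604; exp(-qT) = 1.0000000000; exp(-rT) = 0.9943516125
Gamma = exp(-qT) * phi(d1) / (S * sigma * sqrt(T)) = 1.0000000000 * 0.1315942604 / (11.0400 * 0.1000 * 0.2886173938) = 0.412996

Answer: Gamma = 0.412996


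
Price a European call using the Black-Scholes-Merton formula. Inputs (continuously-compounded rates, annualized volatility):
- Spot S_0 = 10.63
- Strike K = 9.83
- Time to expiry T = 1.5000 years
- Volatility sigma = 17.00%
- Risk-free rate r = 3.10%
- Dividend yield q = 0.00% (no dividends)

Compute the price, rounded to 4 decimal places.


Answer: Price = 1.5968

Derivation:
d1 = (ln(S/K) + (r - q + 0.5*sigma^2) * T) / (sigma * sqrt(T)) = 0.70322573
d2 = d1 - sigma * sqrt(T) = 0.49501910
exp(-rT) = 0.95456456; exp(-qT) = 1.00000000
C = S_0 * exp(-qT) * N(d1) - K * exp(-rT) * N(d2)
N(d1) = 0.75904246; N(d2) = 0.68970668
C = 10.6300 * 1.00000000 * 0.75904246 - 9.8300 * 0.95456456 * 0.68970668 = 1.5968


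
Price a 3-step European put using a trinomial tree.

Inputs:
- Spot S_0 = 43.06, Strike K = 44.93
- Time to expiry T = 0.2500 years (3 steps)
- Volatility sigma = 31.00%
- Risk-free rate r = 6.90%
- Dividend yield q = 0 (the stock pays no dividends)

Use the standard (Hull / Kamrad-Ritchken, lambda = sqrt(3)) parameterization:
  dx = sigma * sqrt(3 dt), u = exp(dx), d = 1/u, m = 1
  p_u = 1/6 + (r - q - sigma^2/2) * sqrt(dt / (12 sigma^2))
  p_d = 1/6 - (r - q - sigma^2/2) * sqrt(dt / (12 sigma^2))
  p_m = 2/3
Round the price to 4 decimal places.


dt = T/N = 0.083333; dx = sigma*sqrt(3*dt) = 0.155000
u = exp(dx) = 1.167658; d = 1/u = 0.856415
p_u = 0.172298, p_m = 0.666667, p_d = 0.161035
Discount per step: exp(-r*dt) = 0.994266
Stock lattice S(k, j) with j the centered position index:
  k=0: S(0,+0) = 43.0600
  k=1: S(1,-1) = 36.8772; S(1,+0) = 43.0600; S(1,+1) = 50.2794
  k=2: S(2,-2) = 31.5822; S(2,-1) = 36.8772; S(2,+0) = 43.0600; S(2,+1) = 50.2794; S(2,+2) = 58.7091
  k=3: S(3,-3) = 27.0475; S(3,-2) = 31.5822; S(3,-1) = 36.8772; S(3,+0) = 43.0600; S(3,+1) = 50.2794; S(3,+2) = 58.7091; S(3,+3) = 68.5521
Terminal payoffs V(N, j) = max(K - S_T, 0):
  V(3,-3) = 17.882502; V(3,-2) = 13.347774; V(3,-1) = 8.052762; V(3,+0) = 1.870000; V(3,+1) = 0.000000; V(3,+2) = 0.000000; V(3,+3) = 0.000000
Backward induction: V(k, j) = exp(-r*dt) * [p_u * V(k+1, j+1) + p_m * V(k+1, j) + p_d * V(k+1, j-1)]
  V(2,-2) = exp(-r*dt) * [p_u*8.052762 + p_m*13.347774 + p_d*17.882502] = 13.090216
  V(2,-1) = exp(-r*dt) * [p_u*1.870000 + p_m*8.052762 + p_d*13.347774] = 7.795213
  V(2,+0) = exp(-r*dt) * [p_u*0.000000 + p_m*1.870000 + p_d*8.052762] = 2.528860
  V(2,+1) = exp(-r*dt) * [p_u*0.000000 + p_m*0.000000 + p_d*1.870000] = 0.299409
  V(2,+2) = exp(-r*dt) * [p_u*0.000000 + p_m*0.000000 + p_d*0.000000] = 0.000000
  V(1,-1) = exp(-r*dt) * [p_u*2.528860 + p_m*7.795213 + p_d*13.090216] = 7.696129
  V(1,+0) = exp(-r*dt) * [p_u*0.299409 + p_m*2.528860 + p_d*7.795213] = 2.975637
  V(1,+1) = exp(-r*dt) * [p_u*0.000000 + p_m*0.299409 + p_d*2.528860] = 0.603361
  V(0,+0) = exp(-r*dt) * [p_u*0.603361 + p_m*2.975637 + p_d*7.696129] = 3.307986

Answer: Price = V(0,0) = 3.3080


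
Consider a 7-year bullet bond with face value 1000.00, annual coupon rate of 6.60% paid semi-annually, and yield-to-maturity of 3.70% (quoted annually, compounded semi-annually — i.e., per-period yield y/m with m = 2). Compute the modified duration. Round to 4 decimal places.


Coupon per period c = face * coupon_rate / m = 33.000000
Periods per year m = 2; per-period yield y/m = 0.018500
Number of cashflows N = 14
Cashflows (t years, CF_t, discount factor 1/(1+y/m)^(m*t), PV):
  t = 0.5000: CF_t = 33.000000, DF = 0.981836, PV = 32.400589
  t = 1.0000: CF_t = 33.000000, DF = 0.964002, PV = 31.812066
  t = 1.5000: CF_t = 33.000000, DF = 0.946492, PV = 31.234233
  t = 2.0000: CF_t = 33.000000, DF = 0.929300, PV = 30.666895
  t = 2.5000: CF_t = 33.000000, DF = 0.912420, PV = 30.109863
  t = 3.0000: CF_t = 33.000000, DF = 0.895847, PV = 29.562948
  t = 3.5000: CF_t = 33.000000, DF = 0.879575, PV = 29.025968
  t = 4.0000: CF_t = 33.000000, DF = 0.863598, PV = 28.498741
  t = 4.5000: CF_t = 33.000000, DF = 0.847912, PV = 27.981091
  t = 5.0000: CF_t = 33.000000, DF = 0.832510, PV = 27.472843
  t = 5.5000: CF_t = 33.000000, DF = 0.817389, PV = 26.973827
  t = 6.0000: CF_t = 33.000000, DF = 0.802542, PV = 26.483876
  t = 6.5000: CF_t = 33.000000, DF = 0.787964, PV = 26.002823
  t = 7.0000: CF_t = 1033.000000, DF = 0.773652, PV = 799.182296
Price P = sum_t PV_t = 1177.408058
First compute Macaulay numerator sum_t t * PV_t:
  t * PV_t at t = 0.5000: 16.200295
  t * PV_t at t = 1.0000: 31.812066
  t * PV_t at t = 1.5000: 46.851349
  t * PV_t at t = 2.0000: 61.333790
  t * PV_t at t = 2.5000: 75.274656
  t * PV_t at t = 3.0000: 88.688844
  t * PV_t at t = 3.5000: 101.590887
  t * PV_t at t = 4.0000: 113.994964
  t * PV_t at t = 4.5000: 125.914908
  t * PV_t at t = 5.0000: 137.364216
  t * PV_t at t = 5.5000: 148.356050
  t * PV_t at t = 6.0000: 158.903254
  t * PV_t at t = 6.5000: 169.018352
  t * PV_t at t = 7.0000: 5594.276075
Macaulay duration D = 6869.579706 / 1177.408058 = 5.834494
Modified duration = D / (1 + y/m) = 5.834494 / (1 + 0.018500) = 5.728516

Answer: Modified duration = 5.7285


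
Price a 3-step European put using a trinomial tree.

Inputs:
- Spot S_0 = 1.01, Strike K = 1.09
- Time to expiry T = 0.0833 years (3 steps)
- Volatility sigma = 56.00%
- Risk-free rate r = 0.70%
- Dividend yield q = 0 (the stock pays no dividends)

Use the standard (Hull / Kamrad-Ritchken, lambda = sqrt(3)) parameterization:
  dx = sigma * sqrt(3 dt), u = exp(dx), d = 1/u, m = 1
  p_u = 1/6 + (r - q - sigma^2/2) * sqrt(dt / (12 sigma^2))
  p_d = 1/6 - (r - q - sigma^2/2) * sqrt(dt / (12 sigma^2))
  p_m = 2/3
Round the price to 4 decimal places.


Answer: Price = V(0,0) = 0.1170

Derivation:
dt = T/N = 0.027767; dx = sigma*sqrt(3*dt) = 0.161626
u = exp(dx) = 1.175420; d = 1/u = 0.850760
p_u = 0.153799, p_m = 0.666667, p_d = 0.179534
Discount per step: exp(-r*dt) = 0.999806
Stock lattice S(k, j) with j the centered position index:
  k=0: S(0,+0) = 1.0100
  k=1: S(1,-1) = 0.8593; S(1,+0) = 1.0100; S(1,+1) = 1.1872
  k=2: S(2,-2) = 0.7310; S(2,-1) = 0.8593; S(2,+0) = 1.0100; S(2,+1) = 1.1872; S(2,+2) = 1.3954
  k=3: S(3,-3) = 0.6219; S(3,-2) = 0.7310; S(3,-1) = 0.8593; S(3,+0) = 1.0100; S(3,+1) = 1.1872; S(3,+2) = 1.3954; S(3,+3) = 1.6402
Terminal payoffs V(N, j) = max(K - S_T, 0):
  V(3,-3) = 0.468069; V(3,-2) = 0.358970; V(3,-1) = 0.230733; V(3,+0) = 0.080000; V(3,+1) = 0.000000; V(3,+2) = 0.000000; V(3,+3) = 0.000000
Backward induction: V(k, j) = exp(-r*dt) * [p_u * V(k+1, j+1) + p_m * V(k+1, j) + p_d * V(k+1, j-1)]
  V(2,-2) = exp(-r*dt) * [p_u*0.230733 + p_m*0.358970 + p_d*0.468069] = 0.358765
  V(2,-1) = exp(-r*dt) * [p_u*0.080000 + p_m*0.230733 + p_d*0.358970] = 0.230528
  V(2,+0) = exp(-r*dt) * [p_u*0.000000 + p_m*0.080000 + p_d*0.230733] = 0.094739
  V(2,+1) = exp(-r*dt) * [p_u*0.000000 + p_m*0.000000 + p_d*0.080000] = 0.014360
  V(2,+2) = exp(-r*dt) * [p_u*0.000000 + p_m*0.000000 + p_d*0.000000] = 0.000000
  V(1,-1) = exp(-r*dt) * [p_u*0.094739 + p_m*0.230528 + p_d*0.358765] = 0.232622
  V(1,+0) = exp(-r*dt) * [p_u*0.014360 + p_m*0.094739 + p_d*0.230528] = 0.106735
  V(1,+1) = exp(-r*dt) * [p_u*0.000000 + p_m*0.014360 + p_d*0.094739] = 0.026577
  V(0,+0) = exp(-r*dt) * [p_u*0.026577 + p_m*0.106735 + p_d*0.232622] = 0.116985


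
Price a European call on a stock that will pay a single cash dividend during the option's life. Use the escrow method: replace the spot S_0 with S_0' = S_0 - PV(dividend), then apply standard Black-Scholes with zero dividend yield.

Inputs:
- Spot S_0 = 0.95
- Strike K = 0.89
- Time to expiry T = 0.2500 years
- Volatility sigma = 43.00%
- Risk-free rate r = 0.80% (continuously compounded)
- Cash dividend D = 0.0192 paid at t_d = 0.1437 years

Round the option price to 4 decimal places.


Answer: Price = 0.1010

Derivation:
PV(D) = D * exp(-r * t_d) = 0.0192 * 0.99885106 = 0.01917794
S_0' = S_0 - PV(D) = 0.9500 - 0.01917794 = 0.93082206
d1 = (ln(S_0'/K) + (r + sigma^2/2)*T) / (sigma*sqrt(T)) = 0.32539148
d2 = d1 - sigma*sqrt(T) = 0.11039148
exp(-rT) = 0.99800200
N(d1) = 0.62755760; N(d2) = 0.54395054
C = S_0' * N(d1) - K * exp(-rT) * N(d2) = 0.93082206 * 0.62755760 - 0.8900 * 0.99800200 * 0.54395054 = 0.1010


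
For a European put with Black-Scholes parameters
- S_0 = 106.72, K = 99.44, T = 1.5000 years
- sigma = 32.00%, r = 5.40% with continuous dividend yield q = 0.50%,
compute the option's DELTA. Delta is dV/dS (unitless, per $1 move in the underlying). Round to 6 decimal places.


Answer: Delta = -0.284313

Derivation:
d1 = 0.5637759242; d2 = 0.1718575653
phi(d1) = 0.3403229771; exp(-qT) = 0.9925280548; exp(-rT) = 0.9221936914
N(-d1) = 0.2864533194
Delta = -exp(-qT) * N(-d1) = -0.9925280548 * 0.2864533194 = -0.284313


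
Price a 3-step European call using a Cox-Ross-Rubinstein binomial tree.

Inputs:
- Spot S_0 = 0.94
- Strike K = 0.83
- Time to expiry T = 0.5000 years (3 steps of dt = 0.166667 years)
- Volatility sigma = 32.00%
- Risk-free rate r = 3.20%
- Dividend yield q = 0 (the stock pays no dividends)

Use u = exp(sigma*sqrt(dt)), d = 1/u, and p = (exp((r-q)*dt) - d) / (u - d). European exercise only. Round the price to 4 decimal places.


dt = T/N = 0.166667
u = exp(sigma*sqrt(dt)) = 1.139557; d = 1/u = 0.877534
p = (exp((r-q)*dt) - d) / (u - d) = 0.487795
Discount per step: exp(-r*dt) = 0.994681
Stock lattice S(k, i) with i counting down-moves:
  k=0: S(0,0) = 0.9400
  k=1: S(1,0) = 1.0712; S(1,1) = 0.8249
  k=2: S(2,0) = 1.2207; S(2,1) = 0.9400; S(2,2) = 0.7239
  k=3: S(3,0) = 1.3910; S(3,1) = 1.0712; S(3,2) = 0.8249; S(3,3) = 0.6352
Terminal payoffs V(N, i) = max(S_T - K, 0):
  V(3,0) = 0.561028; V(3,1) = 0.241183; V(3,2) = 0.000000; V(3,3) = 0.000000
Backward induction: V(k, i) = exp(-r*dt) * [p * V(k+1, i) + (1-p) * V(k+1, i+1)].
  V(2,0) = exp(-r*dt) * [p*0.561028 + (1-p)*0.241183] = 0.395089
  V(2,1) = exp(-r*dt) * [p*0.241183 + (1-p)*0.000000] = 0.117022
  V(2,2) = exp(-r*dt) * [p*0.000000 + (1-p)*0.000000] = 0.000000
  V(1,0) = exp(-r*dt) * [p*0.395089 + (1-p)*0.117022] = 0.251318
  V(1,1) = exp(-r*dt) * [p*0.117022 + (1-p)*0.000000] = 0.056779
  V(0,0) = exp(-r*dt) * [p*0.251318 + (1-p)*0.056779] = 0.150868

Answer: Price = V(0,0) = 0.1509


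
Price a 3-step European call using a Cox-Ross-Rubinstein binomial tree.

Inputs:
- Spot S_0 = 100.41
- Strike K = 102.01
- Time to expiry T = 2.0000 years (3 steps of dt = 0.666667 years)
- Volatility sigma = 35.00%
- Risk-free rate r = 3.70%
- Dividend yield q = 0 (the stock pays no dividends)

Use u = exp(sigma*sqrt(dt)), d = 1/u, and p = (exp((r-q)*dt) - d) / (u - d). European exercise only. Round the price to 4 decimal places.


dt = T/N = 0.666667
u = exp(sigma*sqrt(dt)) = 1.330791; d = 1/u = 0.751433
p = (exp((r-q)*dt) - d) / (u - d) = 0.472144
Discount per step: exp(-r*dt) = 0.975635
Stock lattice S(k, i) with i counting down-moves:
  k=0: S(0,0) = 100.4100
  k=1: S(1,0) = 133.6248; S(1,1) = 75.4513
  k=2: S(2,0) = 177.8267; S(2,1) = 100.4100; S(2,2) = 56.6966
  k=3: S(3,0) = 236.6502; S(3,1) = 133.6248; S(3,2) = 75.4513; S(3,3) = 42.6037
Terminal payoffs V(N, i) = max(S_T - K, 0):
  V(3,0) = 134.640227; V(3,1) = 31.614765; V(3,2) = 0.000000; V(3,3) = 0.000000
Backward induction: V(k, i) = exp(-r*dt) * [p * V(k+1, i) + (1-p) * V(k+1, i+1)].
  V(2,0) = exp(-r*dt) * [p*134.640227 + (1-p)*31.614765] = 78.302154
  V(2,1) = exp(-r*dt) * [p*31.614765 + (1-p)*0.000000] = 14.563035
  V(2,2) = exp(-r*dt) * [p*0.000000 + (1-p)*0.000000] = 0.000000
  V(1,0) = exp(-r*dt) * [p*78.302154 + (1-p)*14.563035] = 43.569015
  V(1,1) = exp(-r*dt) * [p*14.563035 + (1-p)*0.000000] = 6.708321
  V(0,0) = exp(-r*dt) * [p*43.569015 + (1-p)*6.708321] = 23.524395

Answer: Price = V(0,0) = 23.5244


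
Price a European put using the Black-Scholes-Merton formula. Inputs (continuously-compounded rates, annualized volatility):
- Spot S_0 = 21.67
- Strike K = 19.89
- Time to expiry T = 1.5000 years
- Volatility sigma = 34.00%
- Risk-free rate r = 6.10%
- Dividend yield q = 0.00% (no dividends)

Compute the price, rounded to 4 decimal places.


d1 = (ln(S/K) + (r - q + 0.5*sigma^2) * T) / (sigma * sqrt(T)) = 0.63377359
d2 = d1 - sigma * sqrt(T) = 0.21736033
exp(-rT) = 0.91256132; exp(-qT) = 1.00000000
P = K * exp(-rT) * N(-d2) - S_0 * exp(-qT) * N(-d1)
N(-d1) = 0.26311430; N(-d2) = 0.41396377
P = 19.8900 * 0.91256132 * 0.41396377 - 21.6700 * 1.00000000 * 0.26311430 = 1.8121

Answer: Price = 1.8121


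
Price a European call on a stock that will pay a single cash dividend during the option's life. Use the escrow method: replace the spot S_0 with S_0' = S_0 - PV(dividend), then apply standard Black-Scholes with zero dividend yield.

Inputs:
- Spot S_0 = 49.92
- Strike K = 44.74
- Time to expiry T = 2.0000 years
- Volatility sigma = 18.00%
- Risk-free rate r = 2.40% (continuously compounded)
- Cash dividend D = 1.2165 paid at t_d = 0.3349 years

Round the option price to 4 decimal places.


Answer: Price = 8.2751

Derivation:
PV(D) = D * exp(-r * t_d) = 1.2165 * 0.99199462 = 1.20676145
S_0' = S_0 - PV(D) = 49.9200 - 1.20676145 = 48.71323855
d1 = (ln(S_0'/K) + (r + sigma^2/2)*T) / (sigma*sqrt(T)) = 0.65007813
d2 = d1 - sigma*sqrt(T) = 0.39551969
exp(-rT) = 0.95313379
N(d1) = 0.74217912; N(d2) = 0.65377030
C = S_0' * N(d1) - K * exp(-rT) * N(d2) = 48.71323855 * 0.74217912 - 44.7400 * 0.95313379 * 0.65377030 = 8.2751


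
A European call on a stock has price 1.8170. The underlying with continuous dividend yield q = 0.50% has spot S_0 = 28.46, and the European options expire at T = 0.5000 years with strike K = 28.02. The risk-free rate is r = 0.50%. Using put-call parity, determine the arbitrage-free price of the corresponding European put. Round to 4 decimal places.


Answer: Put price = 1.3781

Derivation:
Put-call parity: C - P = S_0 * exp(-qT) - K * exp(-rT).
S_0 * exp(-qT) = 28.4600 * 0.99750312 = 28.38893886
K * exp(-rT) = 28.0200 * 0.99750312 = 27.95003749
P = C - S*exp(-qT) + K*exp(-rT)
P = 1.8170 - 28.38893886 + 27.95003749 = 1.3781


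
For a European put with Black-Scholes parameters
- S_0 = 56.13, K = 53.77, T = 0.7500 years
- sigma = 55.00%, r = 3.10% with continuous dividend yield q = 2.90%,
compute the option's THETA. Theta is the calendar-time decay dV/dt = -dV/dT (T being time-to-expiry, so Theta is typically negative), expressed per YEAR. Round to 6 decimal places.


Answer: Theta = -6.267164

Derivation:
d1 = 0.3314877316; d2 = -0.1448262405
phi(d1) = 0.3776148224; exp(-qT) = 0.9784848257; exp(-rT) = 0.9770181987
Theta = -S*exp(-qT)*phi(d1)*sigma/(2*sqrt(T)) + r*K*exp(-rT)*N(-d2) - q*S*exp(-qT)*N(-d1)
N(-d1) = 0.3701380532; N(-d2) = 0.5575759681; sqrt(T) = 0.8660254038
Term 1 = -56.1300 * 0.9784848257 * 0.3776148224 * 0.5500 / (2 * 0.8660254038) = -6.5856740581
Term 2 = 0.0310 * 53.7700 * 0.9770181987 * 0.5575759681 = 0.9080472149
Term 3 = -0.0290 * 56.1300 * 0.9784848257 * 0.3701380532 = -0.5895367345
Theta = -6.5856740581 + (0.9080472149) + (-0.5895367345) = -6.267164


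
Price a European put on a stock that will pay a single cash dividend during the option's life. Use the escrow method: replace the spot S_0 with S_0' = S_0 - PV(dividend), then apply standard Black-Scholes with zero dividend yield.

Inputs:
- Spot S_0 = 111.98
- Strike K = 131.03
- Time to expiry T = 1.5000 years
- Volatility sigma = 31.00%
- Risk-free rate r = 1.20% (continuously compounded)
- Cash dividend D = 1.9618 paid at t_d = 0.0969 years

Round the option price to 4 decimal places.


Answer: Price = 28.7951

Derivation:
PV(D) = D * exp(-r * t_d) = 1.9618 * 0.99883788 = 1.95952014
S_0' = S_0 - PV(D) = 111.9800 - 1.95952014 = 110.02047986
d1 = (ln(S_0'/K) + (r + sigma^2/2)*T) / (sigma*sqrt(T)) = -0.22304784
d2 = d1 - sigma*sqrt(T) = -0.60271875
exp(-rT) = 0.98216103
N(-d1) = 0.58825086; N(-d2) = 0.72665210
P = K * exp(-rT) * N(-d2) - S_0' * N(-d1) = 131.0300 * 0.98216103 * 0.72665210 - 110.02047986 * 0.58825086 = 28.7951


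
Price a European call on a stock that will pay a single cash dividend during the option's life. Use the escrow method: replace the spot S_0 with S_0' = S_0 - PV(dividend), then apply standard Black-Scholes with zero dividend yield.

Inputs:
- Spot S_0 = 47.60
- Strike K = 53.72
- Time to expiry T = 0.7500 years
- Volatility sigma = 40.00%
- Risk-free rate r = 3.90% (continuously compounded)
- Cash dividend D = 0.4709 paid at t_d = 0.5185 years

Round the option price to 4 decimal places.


PV(D) = D * exp(-r * t_d) = 0.4709 * 0.97998158 = 0.46147333
S_0' = S_0 - PV(D) = 47.6000 - 0.46147333 = 47.13852667
d1 = (ln(S_0'/K) + (r + sigma^2/2)*T) / (sigma*sqrt(T)) = -0.11964063
d2 = d1 - sigma*sqrt(T) = -0.46605079
exp(-rT) = 0.97117364
N(d1) = 0.45238392; N(d2) = 0.32058957
C = S_0' * N(d1) - K * exp(-rT) * N(d2) = 47.13852667 * 0.45238392 - 53.7200 * 0.97117364 * 0.32058957 = 4.5991

Answer: Price = 4.5991


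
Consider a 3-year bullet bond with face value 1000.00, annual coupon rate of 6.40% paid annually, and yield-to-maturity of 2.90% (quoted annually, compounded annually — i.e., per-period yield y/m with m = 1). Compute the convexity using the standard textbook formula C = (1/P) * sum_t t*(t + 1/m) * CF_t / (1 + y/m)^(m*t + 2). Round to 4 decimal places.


Coupon per period c = face * coupon_rate / m = 64.000000
Periods per year m = 1; per-period yield y/m = 0.029000
Number of cashflows N = 3
Cashflows (t years, CF_t, discount factor 1/(1+y/m)^(m*t), PV):
  t = 1.0000: CF_t = 64.000000, DF = 0.971817, PV = 62.196307
  t = 2.0000: CF_t = 64.000000, DF = 0.944429, PV = 60.443447
  t = 3.0000: CF_t = 1064.000000, DF = 0.917812, PV = 976.552292
Price P = sum_t PV_t = 1099.192046
Convexity numerator sum_t t*(t + 1/m) * CF_t / (1+y/m)^(m*t + 2):
  t = 1.0000: term = 117.479975
  t = 2.0000: term = 342.507216
  t = 3.0000: term = 11067.410031
Convexity = (1/P) * sum = 11527.397221 / 1099.192046 = 10.487155

Answer: Convexity = 10.4872


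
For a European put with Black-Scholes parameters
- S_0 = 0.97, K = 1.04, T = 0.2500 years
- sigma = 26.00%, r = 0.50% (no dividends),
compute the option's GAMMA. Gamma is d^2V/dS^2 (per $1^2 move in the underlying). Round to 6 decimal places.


d1 = -0.4613840049; d2 = -0.5913840049
phi(d1) = 0.3586615355; exp(-qT) = 1.0000000000; exp(-rT) = 0.9987507809
Gamma = exp(-qT) * phi(d1) / (S * sigma * sqrt(T)) = 1.0000000000 * 0.3586615355 / (0.9700 * 0.2600 * 0.5000000000) = 2.844263

Answer: Gamma = 2.844263


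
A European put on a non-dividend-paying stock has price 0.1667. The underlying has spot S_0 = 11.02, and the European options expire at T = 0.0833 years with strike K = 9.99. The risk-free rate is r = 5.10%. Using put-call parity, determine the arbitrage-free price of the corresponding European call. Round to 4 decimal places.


Answer: Call price = 1.2391

Derivation:
Put-call parity: C - P = S_0 * exp(-qT) - K * exp(-rT).
S_0 * exp(-qT) = 11.0200 * 1.00000000 = 11.02000000
K * exp(-rT) = 9.9900 * 0.99576071 = 9.94764951
C = P + S*exp(-qT) - K*exp(-rT)
C = 0.1667 + 11.02000000 - 9.94764951 = 1.2391


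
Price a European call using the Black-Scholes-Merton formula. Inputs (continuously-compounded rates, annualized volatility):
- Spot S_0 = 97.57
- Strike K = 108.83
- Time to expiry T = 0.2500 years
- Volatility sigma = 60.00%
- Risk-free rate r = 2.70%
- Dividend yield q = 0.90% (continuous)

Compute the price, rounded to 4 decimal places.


d1 = (ln(S/K) + (r - q + 0.5*sigma^2) * T) / (sigma * sqrt(T)) = -0.19905654
d2 = d1 - sigma * sqrt(T) = -0.49905654
exp(-rT) = 0.99327273; exp(-qT) = 0.99775253
C = S_0 * exp(-qT) * N(d1) - K * exp(-rT) * N(d2)
N(d1) = 0.42110926; N(d2) = 0.30886978
C = 97.5700 * 0.99775253 * 0.42110926 - 108.8300 * 0.99327273 * 0.30886978 = 7.6071

Answer: Price = 7.6071


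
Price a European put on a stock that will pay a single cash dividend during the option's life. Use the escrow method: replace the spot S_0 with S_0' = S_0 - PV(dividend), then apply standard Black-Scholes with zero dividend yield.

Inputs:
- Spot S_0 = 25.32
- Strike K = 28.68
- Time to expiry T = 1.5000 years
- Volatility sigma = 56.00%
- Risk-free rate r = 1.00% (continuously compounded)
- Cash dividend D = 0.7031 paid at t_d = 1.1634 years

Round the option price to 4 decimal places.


PV(D) = D * exp(-r * t_d) = 0.7031 * 0.98843341 = 0.69496753
S_0' = S_0 - PV(D) = 25.3200 - 0.69496753 = 24.62503247
d1 = (ln(S_0'/K) + (r + sigma^2/2)*T) / (sigma*sqrt(T)) = 0.14254206
d2 = d1 - sigma*sqrt(T) = -0.54331507
exp(-rT) = 0.98511194
N(-d1) = 0.44332593; N(-d2) = 0.70654355
P = K * exp(-rT) * N(-d2) - S_0' * N(-d1) = 28.6800 * 0.98511194 * 0.70654355 - 24.62503247 * 0.44332593 = 9.0451

Answer: Price = 9.0451


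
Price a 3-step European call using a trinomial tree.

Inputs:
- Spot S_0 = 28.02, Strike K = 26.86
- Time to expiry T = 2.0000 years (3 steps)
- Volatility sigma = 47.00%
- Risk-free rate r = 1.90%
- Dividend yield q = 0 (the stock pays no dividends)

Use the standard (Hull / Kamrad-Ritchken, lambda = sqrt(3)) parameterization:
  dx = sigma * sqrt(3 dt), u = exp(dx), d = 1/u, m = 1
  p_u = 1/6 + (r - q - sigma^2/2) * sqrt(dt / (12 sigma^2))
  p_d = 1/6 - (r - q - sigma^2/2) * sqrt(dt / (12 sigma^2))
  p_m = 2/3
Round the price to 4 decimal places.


Answer: Price = V(0,0) = 7.4979

Derivation:
dt = T/N = 0.666667; dx = sigma*sqrt(3*dt) = 0.664680
u = exp(dx) = 1.943869; d = 1/u = 0.514438
p_u = 0.120805, p_m = 0.666667, p_d = 0.212528
Discount per step: exp(-r*dt) = 0.987413
Stock lattice S(k, j) with j the centered position index:
  k=0: S(0,+0) = 28.0200
  k=1: S(1,-1) = 14.4146; S(1,+0) = 28.0200; S(1,+1) = 54.4672
  k=2: S(2,-2) = 7.4154; S(2,-1) = 14.4146; S(2,+0) = 28.0200; S(2,+1) = 54.4672; S(2,+2) = 105.8771
  k=3: S(3,-3) = 3.8148; S(3,-2) = 7.4154; S(3,-1) = 14.4146; S(3,+0) = 28.0200; S(3,+1) = 54.4672; S(3,+2) = 105.8771; S(3,+3) = 205.8113
Terminal payoffs V(N, j) = max(S_T - K, 0):
  V(3,-3) = 0.000000; V(3,-2) = 0.000000; V(3,-1) = 0.000000; V(3,+0) = 1.160000; V(3,+1) = 27.607213; V(3,+2) = 79.017132; V(3,+3) = 178.951286
Backward induction: V(k, j) = exp(-r*dt) * [p_u * V(k+1, j+1) + p_m * V(k+1, j) + p_d * V(k+1, j-1)]
  V(2,-2) = exp(-r*dt) * [p_u*0.000000 + p_m*0.000000 + p_d*0.000000] = 0.000000
  V(2,-1) = exp(-r*dt) * [p_u*1.160000 + p_m*0.000000 + p_d*0.000000] = 0.138370
  V(2,+0) = exp(-r*dt) * [p_u*27.607213 + p_m*1.160000 + p_d*0.000000] = 4.056711
  V(2,+1) = exp(-r*dt) * [p_u*79.017132 + p_m*27.607213 + p_d*1.160000] = 27.842098
  V(2,+2) = exp(-r*dt) * [p_u*178.951286 + p_m*79.017132 + p_d*27.607213] = 79.154615
  V(1,-1) = exp(-r*dt) * [p_u*4.056711 + p_m*0.138370 + p_d*0.000000] = 0.574988
  V(1,+0) = exp(-r*dt) * [p_u*27.842098 + p_m*4.056711 + p_d*0.138370] = 6.020601
  V(1,+1) = exp(-r*dt) * [p_u*79.154615 + p_m*27.842098 + p_d*4.056711] = 28.621002
  V(0,+0) = exp(-r*dt) * [p_u*28.621002 + p_m*6.020601 + p_d*0.574988] = 7.497919


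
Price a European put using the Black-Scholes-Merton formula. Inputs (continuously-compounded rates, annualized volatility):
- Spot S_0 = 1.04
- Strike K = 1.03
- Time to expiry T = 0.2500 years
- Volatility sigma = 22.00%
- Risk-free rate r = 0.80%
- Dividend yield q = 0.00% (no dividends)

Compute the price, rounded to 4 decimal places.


Answer: Price = 0.0396

Derivation:
d1 = (ln(S/K) + (r - q + 0.5*sigma^2) * T) / (sigma * sqrt(T)) = 0.16101737
d2 = d1 - sigma * sqrt(T) = 0.05101737
exp(-rT) = 0.99800200; exp(-qT) = 1.00000000
P = K * exp(-rT) * N(-d2) - S_0 * exp(-qT) * N(-d1)
N(-d1) = 0.43603986; N(-d2) = 0.47965584
P = 1.0300 * 0.99800200 * 0.47965584 - 1.0400 * 1.00000000 * 0.43603986 = 0.0396


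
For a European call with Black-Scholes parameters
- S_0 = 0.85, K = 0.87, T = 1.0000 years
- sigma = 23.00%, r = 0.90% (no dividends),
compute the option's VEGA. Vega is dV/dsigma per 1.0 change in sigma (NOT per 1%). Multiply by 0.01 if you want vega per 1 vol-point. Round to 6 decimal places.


Answer: Vega = 0.338625

Derivation:
d1 = 0.0530136428; d2 = -0.1769863572
phi(d1) = 0.3983820712; exp(-qT) = 1.0000000000; exp(-rT) = 0.9910403788
Vega = S * exp(-qT) * phi(d1) * sqrt(T) = 0.8500 * 1.0000000000 * 0.3983820712 * 1.0000000000 = 0.338625


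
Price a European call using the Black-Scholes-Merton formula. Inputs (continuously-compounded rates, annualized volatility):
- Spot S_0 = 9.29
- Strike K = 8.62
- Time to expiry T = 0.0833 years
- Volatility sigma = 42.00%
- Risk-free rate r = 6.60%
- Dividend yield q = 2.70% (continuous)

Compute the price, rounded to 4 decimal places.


Answer: Price = 0.8657

Derivation:
d1 = (ln(S/K) + (r - q + 0.5*sigma^2) * T) / (sigma * sqrt(T)) = 0.70491435
d2 = d1 - sigma * sqrt(T) = 0.58369505
exp(-rT) = 0.99451729; exp(-qT) = 0.99775343
C = S_0 * exp(-qT) * N(d1) - K * exp(-rT) * N(d2)
N(d1) = 0.75956823; N(d2) = 0.72028725
C = 9.2900 * 0.99775343 * 0.75956823 - 8.6200 * 0.99451729 * 0.72028725 = 0.8657


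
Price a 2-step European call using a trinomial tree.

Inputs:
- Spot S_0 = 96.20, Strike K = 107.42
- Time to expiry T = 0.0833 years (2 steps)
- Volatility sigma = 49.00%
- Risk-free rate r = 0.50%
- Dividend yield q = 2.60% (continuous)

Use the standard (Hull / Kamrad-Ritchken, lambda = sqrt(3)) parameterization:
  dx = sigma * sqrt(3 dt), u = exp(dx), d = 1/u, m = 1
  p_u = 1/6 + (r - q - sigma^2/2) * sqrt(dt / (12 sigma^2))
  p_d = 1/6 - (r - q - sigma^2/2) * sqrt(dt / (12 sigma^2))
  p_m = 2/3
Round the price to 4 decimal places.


dt = T/N = 0.041650; dx = sigma*sqrt(3*dt) = 0.173207
u = exp(dx) = 1.189112; d = 1/u = 0.840964
p_u = 0.149708, p_m = 0.666667, p_d = 0.183625
Discount per step: exp(-r*dt) = 0.999792
Stock lattice S(k, j) with j the centered position index:
  k=0: S(0,+0) = 96.2000
  k=1: S(1,-1) = 80.9007; S(1,+0) = 96.2000; S(1,+1) = 114.3925
  k=2: S(2,-2) = 68.0346; S(2,-1) = 80.9007; S(2,+0) = 96.2000; S(2,+1) = 114.3925; S(2,+2) = 136.0255
Terminal payoffs V(N, j) = max(S_T - K, 0):
  V(2,-2) = 0.000000; V(2,-1) = 0.000000; V(2,+0) = 0.000000; V(2,+1) = 6.972540; V(2,+2) = 28.605501
Backward induction: V(k, j) = exp(-r*dt) * [p_u * V(k+1, j+1) + p_m * V(k+1, j) + p_d * V(k+1, j-1)]
  V(1,-1) = exp(-r*dt) * [p_u*0.000000 + p_m*0.000000 + p_d*0.000000] = 0.000000
  V(1,+0) = exp(-r*dt) * [p_u*6.972540 + p_m*0.000000 + p_d*0.000000] = 1.043627
  V(1,+1) = exp(-r*dt) * [p_u*28.605501 + p_m*6.972540 + p_d*0.000000] = 8.928970
  V(0,+0) = exp(-r*dt) * [p_u*8.928970 + p_m*1.043627 + p_d*0.000000] = 2.032066

Answer: Price = V(0,0) = 2.0321


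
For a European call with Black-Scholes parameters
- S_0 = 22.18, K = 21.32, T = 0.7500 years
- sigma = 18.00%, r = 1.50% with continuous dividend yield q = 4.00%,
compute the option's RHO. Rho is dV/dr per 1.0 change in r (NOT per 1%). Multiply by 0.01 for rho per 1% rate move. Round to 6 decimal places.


Answer: Rho = 8.255208

Derivation:
d1 = 0.2113447281; d2 = 0.0554601554
phi(d1) = 0.3901313389; exp(-qT) = 0.9704455335; exp(-rT) = 0.9888130446
N(d2) = 0.5221140638
Rho = K*T*exp(-rT)*N(d2) = 21.3200 * 0.7500 * 0.9888130446 * 0.5221140638 = 8.255208


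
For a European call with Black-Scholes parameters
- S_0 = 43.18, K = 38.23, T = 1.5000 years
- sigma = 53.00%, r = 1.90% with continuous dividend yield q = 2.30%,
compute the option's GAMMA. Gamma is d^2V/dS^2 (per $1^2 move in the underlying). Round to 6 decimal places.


d1 = 0.5028877581; d2 = -0.1462270238
phi(d1) = 0.3515558880; exp(-qT) = 0.9660883397; exp(-rT) = 0.9719022941
Gamma = exp(-qT) * phi(d1) / (S * sigma * sqrt(T)) = 0.9660883397 * 0.3515558880 / (43.1800 * 0.5300 * 1.2247448714) = 0.012117

Answer: Gamma = 0.012117


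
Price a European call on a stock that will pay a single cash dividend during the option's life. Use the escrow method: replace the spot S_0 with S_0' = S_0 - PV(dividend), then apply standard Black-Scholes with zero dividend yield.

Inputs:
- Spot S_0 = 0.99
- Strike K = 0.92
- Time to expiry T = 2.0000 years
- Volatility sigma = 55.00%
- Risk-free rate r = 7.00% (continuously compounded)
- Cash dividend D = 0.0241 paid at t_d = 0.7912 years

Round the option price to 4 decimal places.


PV(D) = D * exp(-r * t_d) = 0.0241 * 0.94612177 = 0.02280153
S_0' = S_0 - PV(D) = 0.9900 - 0.02280153 = 0.96719847
d1 = (ln(S_0'/K) + (r + sigma^2/2)*T) / (sigma*sqrt(T)) = 0.63322061
d2 = d1 - sigma*sqrt(T) = -0.14459685
exp(-rT) = 0.86935824
N(d1) = 0.73670520; N(d2) = 0.44251459
C = S_0' * N(d1) - K * exp(-rT) * N(d2) = 0.96719847 * 0.73670520 - 0.9200 * 0.86935824 * 0.44251459 = 0.3586

Answer: Price = 0.3586


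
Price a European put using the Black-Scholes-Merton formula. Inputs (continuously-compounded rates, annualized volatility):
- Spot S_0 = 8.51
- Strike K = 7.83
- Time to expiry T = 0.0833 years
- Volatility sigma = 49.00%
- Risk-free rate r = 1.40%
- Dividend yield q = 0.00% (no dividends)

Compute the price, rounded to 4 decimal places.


Answer: Price = 0.1953

Derivation:
d1 = (ln(S/K) + (r - q + 0.5*sigma^2) * T) / (sigma * sqrt(T)) = 0.66782713
d2 = d1 - sigma * sqrt(T) = 0.52640461
exp(-rT) = 0.99883448; exp(-qT) = 1.00000000
P = K * exp(-rT) * N(-d2) - S_0 * exp(-qT) * N(-d1)
N(-d1) = 0.25212197; N(-d2) = 0.29930356
P = 7.8300 * 0.99883448 * 0.29930356 - 8.5100 * 1.00000000 * 0.25212197 = 0.1953


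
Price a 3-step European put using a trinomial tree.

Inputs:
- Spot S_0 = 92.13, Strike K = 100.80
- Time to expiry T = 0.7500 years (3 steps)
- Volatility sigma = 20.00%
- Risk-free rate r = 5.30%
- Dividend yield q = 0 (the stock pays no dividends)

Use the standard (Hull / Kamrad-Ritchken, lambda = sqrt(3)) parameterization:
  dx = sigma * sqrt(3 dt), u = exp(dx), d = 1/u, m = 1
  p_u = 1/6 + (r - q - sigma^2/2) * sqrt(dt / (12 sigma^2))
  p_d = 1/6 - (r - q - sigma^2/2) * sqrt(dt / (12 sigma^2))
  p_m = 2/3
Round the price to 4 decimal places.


Answer: Price = V(0,0) = 9.4329

Derivation:
dt = T/N = 0.250000; dx = sigma*sqrt(3*dt) = 0.173205
u = exp(dx) = 1.189110; d = 1/u = 0.840965
p_u = 0.190482, p_m = 0.666667, p_d = 0.142851
Discount per step: exp(-r*dt) = 0.986837
Stock lattice S(k, j) with j the centered position index:
  k=0: S(0,+0) = 92.1300
  k=1: S(1,-1) = 77.4781; S(1,+0) = 92.1300; S(1,+1) = 109.5527
  k=2: S(2,-2) = 65.1564; S(2,-1) = 77.4781; S(2,+0) = 92.1300; S(2,+1) = 109.5527; S(2,+2) = 130.2702
  k=3: S(3,-3) = 54.7943; S(3,-2) = 65.1564; S(3,-1) = 77.4781; S(3,+0) = 92.1300; S(3,+1) = 109.5527; S(3,+2) = 130.2702; S(3,+3) = 154.9056
Terminal payoffs V(N, j) = max(K - S_T, 0):
  V(3,-3) = 46.005743; V(3,-2) = 35.643605; V(3,-1) = 23.321882; V(3,+0) = 8.670000; V(3,+1) = 0.000000; V(3,+2) = 0.000000; V(3,+3) = 0.000000
Backward induction: V(k, j) = exp(-r*dt) * [p_u * V(k+1, j+1) + p_m * V(k+1, j) + p_d * V(k+1, j-1)]
  V(2,-2) = exp(-r*dt) * [p_u*23.321882 + p_m*35.643605 + p_d*46.005743] = 34.319022
  V(2,-1) = exp(-r*dt) * [p_u*8.670000 + p_m*23.321882 + p_d*35.643605] = 21.997718
  V(2,+0) = exp(-r*dt) * [p_u*0.000000 + p_m*8.670000 + p_d*23.321882] = 8.991622
  V(2,+1) = exp(-r*dt) * [p_u*0.000000 + p_m*0.000000 + p_d*8.670000] = 1.222216
  V(2,+2) = exp(-r*dt) * [p_u*0.000000 + p_m*0.000000 + p_d*0.000000] = 0.000000
  V(1,-1) = exp(-r*dt) * [p_u*8.991622 + p_m*21.997718 + p_d*34.319022] = 21.000291
  V(1,+0) = exp(-r*dt) * [p_u*1.222216 + p_m*8.991622 + p_d*21.997718] = 9.246292
  V(1,+1) = exp(-r*dt) * [p_u*0.000000 + p_m*1.222216 + p_d*8.991622] = 2.071640
  V(0,+0) = exp(-r*dt) * [p_u*2.071640 + p_m*9.246292 + p_d*21.000291] = 9.432900


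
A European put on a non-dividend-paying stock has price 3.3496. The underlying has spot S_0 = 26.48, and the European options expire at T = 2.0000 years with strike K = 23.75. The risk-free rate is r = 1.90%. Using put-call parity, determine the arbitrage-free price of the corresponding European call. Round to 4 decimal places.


Answer: Call price = 6.9652

Derivation:
Put-call parity: C - P = S_0 * exp(-qT) - K * exp(-rT).
S_0 * exp(-qT) = 26.4800 * 1.00000000 = 26.48000000
K * exp(-rT) = 23.7500 * 0.96271294 = 22.86443235
C = P + S*exp(-qT) - K*exp(-rT)
C = 3.3496 + 26.48000000 - 22.86443235 = 6.9652


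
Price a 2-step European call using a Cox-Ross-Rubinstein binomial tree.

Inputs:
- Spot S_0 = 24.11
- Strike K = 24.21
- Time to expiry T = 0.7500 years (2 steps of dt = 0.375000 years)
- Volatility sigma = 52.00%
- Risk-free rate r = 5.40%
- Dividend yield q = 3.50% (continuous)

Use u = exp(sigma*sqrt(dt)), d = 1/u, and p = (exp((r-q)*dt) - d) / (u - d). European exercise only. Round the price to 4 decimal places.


dt = T/N = 0.375000
u = exp(sigma*sqrt(dt)) = 1.374972; d = 1/u = 0.727287
p = (exp((r-q)*dt) - d) / (u - d) = 0.432098
Discount per step: exp(-r*dt) = 0.979954
Stock lattice S(k, i) with i counting down-moves:
  k=0: S(0,0) = 24.1100
  k=1: S(1,0) = 33.1506; S(1,1) = 17.5349
  k=2: S(2,0) = 45.5811; S(2,1) = 24.1100; S(2,2) = 12.7529
Terminal payoffs V(N, i) = max(S_T - K, 0):
  V(2,0) = 21.371140; V(2,1) = 0.000000; V(2,2) = 0.000000
Backward induction: V(k, i) = exp(-r*dt) * [p * V(k+1, i) + (1-p) * V(k+1, i+1)].
  V(1,0) = exp(-r*dt) * [p*21.371140 + (1-p)*0.000000] = 9.049300
  V(1,1) = exp(-r*dt) * [p*0.000000 + (1-p)*0.000000] = 0.000000
  V(0,0) = exp(-r*dt) * [p*9.049300 + (1-p)*0.000000] = 3.831795

Answer: Price = V(0,0) = 3.8318
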